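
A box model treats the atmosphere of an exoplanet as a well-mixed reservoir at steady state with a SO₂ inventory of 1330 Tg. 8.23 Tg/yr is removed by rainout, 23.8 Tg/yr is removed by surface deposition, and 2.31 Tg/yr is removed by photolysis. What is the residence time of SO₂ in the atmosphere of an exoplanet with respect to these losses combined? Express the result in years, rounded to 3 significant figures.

38.7 yr

Total removal = 8.230 + 23.80 + 2.310 = 34.340 Tg/yr.
τ = M / ΣF_out = 1330 / 34.340 = 38.73 yr.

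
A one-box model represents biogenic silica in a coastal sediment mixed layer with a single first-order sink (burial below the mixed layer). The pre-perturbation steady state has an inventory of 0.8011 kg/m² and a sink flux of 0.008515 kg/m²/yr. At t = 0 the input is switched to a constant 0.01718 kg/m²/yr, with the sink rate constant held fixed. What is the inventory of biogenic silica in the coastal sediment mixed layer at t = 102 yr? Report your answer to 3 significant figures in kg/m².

The sink rate constant is k = F₀/M₀ = 0.008515/0.8011 = 0.01063 yr⁻¹.
Solving dM/dt = F₁ − kM with M(0) = M₀ gives M(t) = F₁/k + (M₀ − F₁/k)·e^(−kt).
F₁/k = 0.01718/0.01063 = 1.6163 kg/m²; kt = 0.01063 × 102 = 1.084, e^(−kt) = 0.3382.
M(102) = 1.6163 + (0.8011 − 1.6163) × 0.3382 = 1.6163 − 0.2757 = 1.3406 kg/m².

1.34 kg/m²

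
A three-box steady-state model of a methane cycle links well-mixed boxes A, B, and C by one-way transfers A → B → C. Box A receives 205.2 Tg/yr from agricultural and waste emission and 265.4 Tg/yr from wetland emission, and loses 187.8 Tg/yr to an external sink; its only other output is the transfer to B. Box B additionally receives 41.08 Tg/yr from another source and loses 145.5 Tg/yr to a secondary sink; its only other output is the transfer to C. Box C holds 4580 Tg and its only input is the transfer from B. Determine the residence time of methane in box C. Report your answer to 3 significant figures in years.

25.7 yr

Box A: F(A→B) = (205.2 + 265.4) − 187.8 = 282.80 Tg/yr.
Box B: F(B→C) = (282.80 + 41.08) − 145.5 = 178.38 Tg/yr.
Box C throughput = its input = 178.38 Tg/yr; τ = 4580 / 178.38 = 25.68 yr.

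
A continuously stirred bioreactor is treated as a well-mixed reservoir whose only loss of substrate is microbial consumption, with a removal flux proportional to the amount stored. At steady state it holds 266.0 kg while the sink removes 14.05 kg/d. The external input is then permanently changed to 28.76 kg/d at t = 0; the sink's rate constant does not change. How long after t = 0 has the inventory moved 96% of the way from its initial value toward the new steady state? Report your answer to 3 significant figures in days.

τ = M₀/F₀ = 266.0/14.05 = 18.93 d.
The remaining gap fraction is e^(−t/τ); 96% covered ⇒ e^(−t/τ) = 0.0400.
t = −τ ln(0.0400) = 18.93 × 3.219 = 60.94 d.

60.9 d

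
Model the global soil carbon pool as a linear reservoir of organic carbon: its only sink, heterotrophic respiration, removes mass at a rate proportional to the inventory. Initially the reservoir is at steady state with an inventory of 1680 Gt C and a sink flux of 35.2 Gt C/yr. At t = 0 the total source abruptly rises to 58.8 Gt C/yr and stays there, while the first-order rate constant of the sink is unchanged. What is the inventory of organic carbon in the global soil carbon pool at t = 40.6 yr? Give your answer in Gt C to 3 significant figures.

τ = M₀/F₀ = 1680/35.2 = 47.73 yr; rate constant k = 1/τ.
New steady state M_∞ = F₁/k = F₁·τ = 58.8 × 47.73 = 2806.4 Gt C.
M(t) = M_∞ + (M₀ − M_∞)·e^(−t/τ); t/τ = 40.6/47.73 = 0.8507, so e^(−t/τ) = 0.4271.
M(t) = 2806.4 − 1126 × 0.4271 = 2325.3 Gt C.

2330 Gt C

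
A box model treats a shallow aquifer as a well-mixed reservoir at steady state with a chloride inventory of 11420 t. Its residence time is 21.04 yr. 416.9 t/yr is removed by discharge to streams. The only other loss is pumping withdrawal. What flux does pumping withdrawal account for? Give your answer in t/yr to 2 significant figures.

Total removal F = M/τ = 11420 / 21.04 = 542.8 t/yr.
Pumping withdrawal = F − (416.9) = 542.8 − 416.9 = 125.9 t/yr.

130 t/yr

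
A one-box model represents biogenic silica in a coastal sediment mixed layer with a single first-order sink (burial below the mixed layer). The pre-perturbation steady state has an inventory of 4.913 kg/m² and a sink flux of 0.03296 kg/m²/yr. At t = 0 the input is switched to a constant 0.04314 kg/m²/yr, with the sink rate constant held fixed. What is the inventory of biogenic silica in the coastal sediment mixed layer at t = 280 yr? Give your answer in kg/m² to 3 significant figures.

Residence time τ = M₀/F₀ = 149.1 yr. The eventual steady state is M_∞ = M₀·(F₁/F₀) = 4.913 × 0.04314/0.03296 = 6.4304 kg/m².
The anomaly ΔM(t) = M(t) − M_∞ decays as ΔM₀·e^(−t/τ) with ΔM₀ = 4.913 − 6.4304 = −1.517 kg/m².
At t = 280 yr, e^(−t/τ) = e^(−1.878) = 0.1528, so ΔM = −0.2319 kg/m² and M = 6.4304 − 0.2319 = 6.1985 kg/m².

6.20 kg/m²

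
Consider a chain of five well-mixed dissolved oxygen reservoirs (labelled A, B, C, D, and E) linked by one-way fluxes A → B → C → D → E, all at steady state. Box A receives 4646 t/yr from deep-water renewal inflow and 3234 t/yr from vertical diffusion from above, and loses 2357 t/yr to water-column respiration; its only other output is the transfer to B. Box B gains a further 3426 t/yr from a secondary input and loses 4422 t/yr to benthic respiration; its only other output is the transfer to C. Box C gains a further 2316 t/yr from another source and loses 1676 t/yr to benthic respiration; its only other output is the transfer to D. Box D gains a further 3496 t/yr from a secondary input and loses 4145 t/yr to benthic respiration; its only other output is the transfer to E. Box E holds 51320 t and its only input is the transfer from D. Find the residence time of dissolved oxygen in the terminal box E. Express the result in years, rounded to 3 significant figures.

Box A: F(A→B) = (4646 + 3234) − 2357 = 5523.0 t/yr.
Box B: F(B→C) = (5523.0 + 3426) − 4422 = 4527.0 t/yr.
Box C: F(C→D) = (4527.0 + 2316) − 1676 = 5167.0 t/yr.
Box D: F(D→E) = (5167.0 + 3496) − 4145 = 4518.0 t/yr.
Box E throughput = its input = 4518.0 t/yr; τ = 51320 / 4518.0 = 11.36 yr.

11.4 yr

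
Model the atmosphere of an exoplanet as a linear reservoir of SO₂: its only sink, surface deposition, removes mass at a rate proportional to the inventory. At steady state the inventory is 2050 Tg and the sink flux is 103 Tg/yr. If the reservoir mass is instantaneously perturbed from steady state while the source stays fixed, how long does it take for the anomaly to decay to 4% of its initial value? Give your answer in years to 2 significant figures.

For a linear reservoir the anomaly decays as exp(−t/τ) with τ = M/F = 2050/103 = 19.90 yr.
exp(−t/τ) = 0.04 ⇒ t = −τ ln(0.04) = 19.90 × 3.219 = 64.07 yr.

64 yr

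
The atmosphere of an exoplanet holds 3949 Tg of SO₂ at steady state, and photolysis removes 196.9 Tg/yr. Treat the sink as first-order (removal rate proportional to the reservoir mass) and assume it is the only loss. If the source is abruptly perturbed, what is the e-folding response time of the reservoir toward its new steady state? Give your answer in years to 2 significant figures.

For a linear reservoir the response time equals the residence time τ = M/F.
τ = 3949 / 196.9 = 20.06 yr.

20 yr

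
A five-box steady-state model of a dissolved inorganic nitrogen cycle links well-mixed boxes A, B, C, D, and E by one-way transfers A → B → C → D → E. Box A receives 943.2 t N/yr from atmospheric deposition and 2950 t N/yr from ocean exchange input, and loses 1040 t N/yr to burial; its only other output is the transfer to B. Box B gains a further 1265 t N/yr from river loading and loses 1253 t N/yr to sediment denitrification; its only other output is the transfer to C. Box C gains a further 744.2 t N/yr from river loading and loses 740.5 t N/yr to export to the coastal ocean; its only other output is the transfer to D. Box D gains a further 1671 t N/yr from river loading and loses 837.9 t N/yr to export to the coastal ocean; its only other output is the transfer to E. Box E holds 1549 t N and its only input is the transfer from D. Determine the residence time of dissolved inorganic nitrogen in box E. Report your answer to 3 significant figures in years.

Box A: F(A→B) = (943.2 + 2950) − 1040 = 2853.2 t N/yr.
Box B: F(B→C) = (2853.2 + 1265) − 1253 = 2865.2 t N/yr.
Box C: F(C→D) = (2865.2 + 744.2) − 740.5 = 2868.9 t N/yr.
Box D: F(D→E) = (2868.9 + 1671) − 837.9 = 3702.0 t N/yr.
Box E throughput = its input = 3702.0 t N/yr; τ = 1549 / 3702.0 = 0.4184 yr.

0.418 yr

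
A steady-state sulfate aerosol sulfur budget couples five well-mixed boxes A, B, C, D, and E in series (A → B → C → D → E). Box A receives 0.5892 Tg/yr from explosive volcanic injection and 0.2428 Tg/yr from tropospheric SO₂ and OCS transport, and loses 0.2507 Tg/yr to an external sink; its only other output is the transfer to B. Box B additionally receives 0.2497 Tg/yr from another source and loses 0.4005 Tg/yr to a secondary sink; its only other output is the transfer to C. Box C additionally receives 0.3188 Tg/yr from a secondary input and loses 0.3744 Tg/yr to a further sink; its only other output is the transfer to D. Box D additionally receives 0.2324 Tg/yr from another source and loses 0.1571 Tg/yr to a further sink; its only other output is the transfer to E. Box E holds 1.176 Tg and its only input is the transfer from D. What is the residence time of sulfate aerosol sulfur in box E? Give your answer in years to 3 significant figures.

Box A: F(A→B) = (0.5892 + 0.2428) − 0.2507 = 0.58130 Tg/yr.
Box B: F(B→C) = (0.58130 + 0.2497) − 0.4005 = 0.43050 Tg/yr.
Box C: F(C→D) = (0.43050 + 0.3188) − 0.3744 = 0.37490 Tg/yr.
Box D: F(D→E) = (0.37490 + 0.2324) − 0.1571 = 0.45020 Tg/yr.
Box E throughput = its input = 0.45020 Tg/yr; τ = 1.176 / 0.45020 = 2.612 yr.

2.61 yr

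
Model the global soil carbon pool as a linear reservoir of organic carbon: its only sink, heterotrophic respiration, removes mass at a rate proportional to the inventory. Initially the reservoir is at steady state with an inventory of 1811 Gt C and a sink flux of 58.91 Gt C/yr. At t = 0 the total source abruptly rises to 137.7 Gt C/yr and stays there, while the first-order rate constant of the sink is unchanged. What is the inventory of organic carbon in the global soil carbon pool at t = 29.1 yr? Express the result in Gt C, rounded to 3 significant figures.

3290 Gt C

The sink rate constant is k = F₀/M₀ = 58.91/1811 = 0.03253 yr⁻¹.
Solving dM/dt = F₁ − kM with M(0) = M₀ gives M(t) = F₁/k + (M₀ − F₁/k)·e^(−kt).
F₁/k = 137.7/0.03253 = 4233.1 Gt C; kt = 0.03253 × 29.1 = 0.9466, e^(−kt) = 0.3881.
M(29.1) = 4233.1 + (1811 − 4233.1) × 0.3881 = 4233.1 − 939.9 = 3293.2 Gt C.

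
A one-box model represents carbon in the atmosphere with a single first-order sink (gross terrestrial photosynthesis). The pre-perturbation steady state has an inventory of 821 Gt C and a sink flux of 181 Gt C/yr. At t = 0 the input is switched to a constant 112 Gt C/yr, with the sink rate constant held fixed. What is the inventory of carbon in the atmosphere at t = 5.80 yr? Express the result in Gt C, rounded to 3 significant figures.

The sink rate constant is k = F₀/M₀ = 181/821 = 0.2205 yr⁻¹.
Solving dM/dt = F₁ − kM with M(0) = M₀ gives M(t) = F₁/k + (M₀ − F₁/k)·e^(−kt).
F₁/k = 112/0.2205 = 508.02 Gt C; kt = 0.2205 × 5.80 = 1.279, e^(−kt) = 0.2784.
M(5.80) = 508.02 + (821 − 508.02) × 0.2784 = 508.02 + 87.13 = 595.16 Gt C.

595 Gt C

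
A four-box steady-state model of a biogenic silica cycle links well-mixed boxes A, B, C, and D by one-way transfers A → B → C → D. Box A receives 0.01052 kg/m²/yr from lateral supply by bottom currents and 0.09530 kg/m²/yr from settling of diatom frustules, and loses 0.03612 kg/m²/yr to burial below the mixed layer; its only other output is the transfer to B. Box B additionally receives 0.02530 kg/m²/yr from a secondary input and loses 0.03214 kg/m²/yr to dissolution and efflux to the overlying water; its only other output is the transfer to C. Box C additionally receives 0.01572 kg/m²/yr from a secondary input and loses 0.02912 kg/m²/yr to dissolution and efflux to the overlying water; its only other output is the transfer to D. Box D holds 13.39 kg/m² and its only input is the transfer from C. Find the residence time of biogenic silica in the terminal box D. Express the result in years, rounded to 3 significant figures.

271 yr

Box A: F(A→B) = (0.01052 + 0.09530) − 0.03612 = 0.069700 kg/m²/yr.
Box B: F(B→C) = (0.069700 + 0.02530) − 0.03214 = 0.062860 kg/m²/yr.
Box C: F(C→D) = (0.062860 + 0.01572) − 0.02912 = 0.049460 kg/m²/yr.
Box D throughput = its input = 0.049460 kg/m²/yr; τ = 13.39 / 0.049460 = 270.7 yr.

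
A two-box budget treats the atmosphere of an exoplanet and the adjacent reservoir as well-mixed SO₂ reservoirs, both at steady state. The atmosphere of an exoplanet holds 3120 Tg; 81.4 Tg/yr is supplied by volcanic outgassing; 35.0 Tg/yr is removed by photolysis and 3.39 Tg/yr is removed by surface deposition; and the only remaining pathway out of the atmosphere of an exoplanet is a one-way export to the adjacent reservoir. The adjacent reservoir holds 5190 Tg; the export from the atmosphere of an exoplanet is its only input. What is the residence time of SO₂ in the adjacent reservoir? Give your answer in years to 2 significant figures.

120 yr

Balance the atmosphere of an exoplanet: ΣF_in = 81.400 Tg/yr.
Export to the adjacent reservoir = ΣF_in − (35.0 + 3.39) = 43.010 Tg/yr.
At steady state the output of the adjacent reservoir equals its input, 43.010 Tg/yr.
τ = M / F = 5190 / 43.010 = 120.7 yr.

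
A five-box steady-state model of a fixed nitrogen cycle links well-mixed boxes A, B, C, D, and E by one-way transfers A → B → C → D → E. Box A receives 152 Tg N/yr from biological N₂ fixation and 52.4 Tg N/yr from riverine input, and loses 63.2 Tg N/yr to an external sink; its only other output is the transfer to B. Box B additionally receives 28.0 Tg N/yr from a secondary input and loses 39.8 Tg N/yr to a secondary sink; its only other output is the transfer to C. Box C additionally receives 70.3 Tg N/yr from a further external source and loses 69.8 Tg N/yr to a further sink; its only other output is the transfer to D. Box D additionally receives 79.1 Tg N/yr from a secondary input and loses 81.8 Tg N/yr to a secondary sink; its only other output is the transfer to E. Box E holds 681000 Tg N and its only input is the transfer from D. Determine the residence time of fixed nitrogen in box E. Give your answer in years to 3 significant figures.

Box A: F(A→B) = (152 + 52.4) − 63.2 = 141.20 Tg N/yr.
Box B: F(B→C) = (141.20 + 28.0) − 39.8 = 129.40 Tg N/yr.
Box C: F(C→D) = (129.40 + 70.3) − 69.8 = 129.90 Tg N/yr.
Box D: F(D→E) = (129.90 + 79.1) − 81.8 = 127.20 Tg N/yr.
Box E throughput = its input = 127.20 Tg N/yr; τ = 681000 / 127.20 = 5354 yr.

5350 yr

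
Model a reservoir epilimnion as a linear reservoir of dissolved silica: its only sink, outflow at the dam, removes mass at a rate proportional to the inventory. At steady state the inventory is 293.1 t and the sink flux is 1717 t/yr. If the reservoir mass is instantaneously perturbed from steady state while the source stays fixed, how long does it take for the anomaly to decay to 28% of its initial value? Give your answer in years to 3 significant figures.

For a linear reservoir the anomaly decays as exp(−t/τ) with τ = M/F = 293.1/1717 = 0.1707 yr.
exp(−t/τ) = 0.28 ⇒ t = −τ ln(0.28) = 0.1707 × 1.273 = 0.2173 yr.

0.217 yr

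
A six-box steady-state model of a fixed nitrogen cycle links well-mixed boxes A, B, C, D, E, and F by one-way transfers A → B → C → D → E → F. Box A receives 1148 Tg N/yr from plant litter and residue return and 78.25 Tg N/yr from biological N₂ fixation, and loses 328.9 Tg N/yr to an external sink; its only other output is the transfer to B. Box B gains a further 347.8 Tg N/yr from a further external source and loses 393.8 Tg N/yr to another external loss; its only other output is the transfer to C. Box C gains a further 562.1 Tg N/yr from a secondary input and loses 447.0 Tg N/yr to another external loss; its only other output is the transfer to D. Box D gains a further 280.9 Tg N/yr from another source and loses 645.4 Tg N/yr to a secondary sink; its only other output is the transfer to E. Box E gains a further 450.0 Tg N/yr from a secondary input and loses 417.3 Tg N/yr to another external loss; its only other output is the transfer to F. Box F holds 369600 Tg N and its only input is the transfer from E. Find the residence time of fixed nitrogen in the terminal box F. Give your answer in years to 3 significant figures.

Box A: F(A→B) = (1148 + 78.25) − 328.9 = 897.35 Tg N/yr.
Box B: F(B→C) = (897.35 + 347.8) − 393.8 = 851.35 Tg N/yr.
Box C: F(C→D) = (851.35 + 562.1) − 447.0 = 966.45 Tg N/yr.
Box D: F(D→E) = (966.45 + 280.9) − 645.4 = 601.95 Tg N/yr.
Box E: F(E→F) = (601.95 + 450.0) − 417.3 = 634.65 Tg N/yr.
Box F throughput = its input = 634.65 Tg N/yr; τ = 369600 / 634.65 = 582.4 yr.

582 yr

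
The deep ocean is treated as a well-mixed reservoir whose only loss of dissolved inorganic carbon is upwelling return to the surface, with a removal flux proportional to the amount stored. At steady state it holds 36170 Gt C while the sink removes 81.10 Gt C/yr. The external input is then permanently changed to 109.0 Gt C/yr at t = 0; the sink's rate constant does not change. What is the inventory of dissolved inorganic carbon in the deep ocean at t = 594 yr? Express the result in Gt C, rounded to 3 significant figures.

45300 Gt C

The sink rate constant is k = F₀/M₀ = 81.10/36170 = 0.002242 yr⁻¹.
Solving dM/dt = F₁ − kM with M(0) = M₀ gives M(t) = F₁/k + (M₀ − F₁/k)·e^(−kt).
F₁/k = 109.0/0.002242 = 48613 Gt C; kt = 0.002242 × 594 = 1.332, e^(−kt) = 0.2640.
M(594) = 48613 + (36170 − 48613) × 0.2640 = 48613 − 3285 = 45328 Gt C.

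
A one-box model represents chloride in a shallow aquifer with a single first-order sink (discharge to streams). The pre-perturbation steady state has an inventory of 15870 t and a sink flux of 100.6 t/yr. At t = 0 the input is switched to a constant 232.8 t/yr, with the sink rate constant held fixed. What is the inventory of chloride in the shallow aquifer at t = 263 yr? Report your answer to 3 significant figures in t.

τ = M₀/F₀ = 15870/100.6 = 157.8 yr; rate constant k = 1/τ.
New steady state M_∞ = F₁/k = F₁·τ = 232.8 × 157.8 = 36725 t.
M(t) = M_∞ + (M₀ − M_∞)·e^(−t/τ); t/τ = 263/157.8 = 1.667, so e^(−t/τ) = 0.1888.
M(t) = 36725 − 20860 × 0.1888 = 32788 t.

32800 t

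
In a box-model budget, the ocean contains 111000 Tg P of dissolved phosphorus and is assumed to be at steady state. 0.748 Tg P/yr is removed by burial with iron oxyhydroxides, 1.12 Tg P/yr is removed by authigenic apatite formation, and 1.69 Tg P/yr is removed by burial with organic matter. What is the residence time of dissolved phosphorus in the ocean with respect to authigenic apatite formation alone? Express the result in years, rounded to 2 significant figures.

Residence time with respect to a single sink: τ = M / F_sink.
τ = 111000 / 1.12 = 99110 yr.

99000 yr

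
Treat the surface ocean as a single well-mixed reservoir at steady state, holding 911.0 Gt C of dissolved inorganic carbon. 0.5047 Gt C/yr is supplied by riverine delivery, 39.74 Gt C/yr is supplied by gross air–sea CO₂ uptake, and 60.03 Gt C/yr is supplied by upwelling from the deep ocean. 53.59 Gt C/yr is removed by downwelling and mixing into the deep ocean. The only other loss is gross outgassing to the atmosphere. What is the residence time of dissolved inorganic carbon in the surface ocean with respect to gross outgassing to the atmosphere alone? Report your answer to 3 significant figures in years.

At steady state ΣF_in = ΣF_out.
ΣF_in = 0.5047 + 39.74 + 60.03 = 100.27 Gt C/yr.
Gross outgassing to the atmosphere flux = ΣF_in − (53.59) = 100.27 − 53.59 = 46.68 Gt C/yr.
τ = M / F = 911.0 / 46.68 = 19.51 yr.

19.5 yr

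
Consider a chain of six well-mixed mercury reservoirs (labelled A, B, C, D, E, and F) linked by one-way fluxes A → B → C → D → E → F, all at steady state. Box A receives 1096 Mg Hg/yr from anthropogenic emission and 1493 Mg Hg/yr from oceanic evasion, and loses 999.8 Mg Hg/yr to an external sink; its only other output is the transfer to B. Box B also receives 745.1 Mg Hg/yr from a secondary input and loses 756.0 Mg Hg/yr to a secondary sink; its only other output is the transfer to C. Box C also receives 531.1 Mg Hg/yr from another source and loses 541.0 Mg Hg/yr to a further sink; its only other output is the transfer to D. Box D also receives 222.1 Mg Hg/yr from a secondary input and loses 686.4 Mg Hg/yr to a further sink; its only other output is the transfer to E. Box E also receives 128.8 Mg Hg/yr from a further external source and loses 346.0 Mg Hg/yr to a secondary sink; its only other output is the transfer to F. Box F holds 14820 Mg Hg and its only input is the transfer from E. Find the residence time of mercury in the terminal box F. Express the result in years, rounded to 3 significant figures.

Box A: F(A→B) = (1096 + 1493) − 999.8 = 1589.2 Mg Hg/yr.
Box B: F(B→C) = (1589.2 + 745.1) − 756.0 = 1578.3 Mg Hg/yr.
Box C: F(C→D) = (1578.3 + 531.1) − 541.0 = 1568.4 Mg Hg/yr.
Box D: F(D→E) = (1568.4 + 222.1) − 686.4 = 1104.1 Mg Hg/yr.
Box E: F(E→F) = (1104.1 + 128.8) − 346.0 = 886.90 Mg Hg/yr.
Box F throughput = its input = 886.90 Mg Hg/yr; τ = 14820 / 886.90 = 16.71 yr.

16.7 yr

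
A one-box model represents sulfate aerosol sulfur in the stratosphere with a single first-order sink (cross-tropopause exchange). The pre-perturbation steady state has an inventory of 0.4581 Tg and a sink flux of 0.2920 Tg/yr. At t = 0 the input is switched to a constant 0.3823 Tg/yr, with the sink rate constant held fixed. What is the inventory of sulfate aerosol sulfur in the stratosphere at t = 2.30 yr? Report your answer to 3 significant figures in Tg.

0.567 Tg

The sink rate constant is k = F₀/M₀ = 0.2920/0.4581 = 0.6374 yr⁻¹.
Solving dM/dt = F₁ − kM with M(0) = M₀ gives M(t) = F₁/k + (M₀ − F₁/k)·e^(−kt).
F₁/k = 0.3823/0.6374 = 0.59977 Tg; kt = 0.6374 × 2.30 = 1.466, e^(−kt) = 0.2308.
M(2.30) = 0.59977 + (0.4581 − 0.59977) × 0.2308 = 0.59977 − 0.03270 = 0.56706 Tg.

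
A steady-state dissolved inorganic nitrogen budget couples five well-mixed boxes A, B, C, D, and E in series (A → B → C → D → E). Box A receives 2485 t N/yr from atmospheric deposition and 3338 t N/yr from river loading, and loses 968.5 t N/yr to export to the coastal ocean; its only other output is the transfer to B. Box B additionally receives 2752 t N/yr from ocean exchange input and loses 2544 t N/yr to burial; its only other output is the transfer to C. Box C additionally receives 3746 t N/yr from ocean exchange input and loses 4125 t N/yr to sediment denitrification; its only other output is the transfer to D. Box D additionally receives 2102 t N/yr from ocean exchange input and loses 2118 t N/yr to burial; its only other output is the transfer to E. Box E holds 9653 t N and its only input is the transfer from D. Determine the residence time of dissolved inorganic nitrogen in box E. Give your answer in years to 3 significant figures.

Box A: F(A→B) = (2485 + 3338) − 968.5 = 4854.5 t N/yr.
Box B: F(B→C) = (4854.5 + 2752) − 2544 = 5062.5 t N/yr.
Box C: F(C→D) = (5062.5 + 3746) − 4125 = 4683.5 t N/yr.
Box D: F(D→E) = (4683.5 + 2102) − 2118 = 4667.5 t N/yr.
Box E throughput = its input = 4667.5 t N/yr; τ = 9653 / 4667.5 = 2.068 yr.

2.07 yr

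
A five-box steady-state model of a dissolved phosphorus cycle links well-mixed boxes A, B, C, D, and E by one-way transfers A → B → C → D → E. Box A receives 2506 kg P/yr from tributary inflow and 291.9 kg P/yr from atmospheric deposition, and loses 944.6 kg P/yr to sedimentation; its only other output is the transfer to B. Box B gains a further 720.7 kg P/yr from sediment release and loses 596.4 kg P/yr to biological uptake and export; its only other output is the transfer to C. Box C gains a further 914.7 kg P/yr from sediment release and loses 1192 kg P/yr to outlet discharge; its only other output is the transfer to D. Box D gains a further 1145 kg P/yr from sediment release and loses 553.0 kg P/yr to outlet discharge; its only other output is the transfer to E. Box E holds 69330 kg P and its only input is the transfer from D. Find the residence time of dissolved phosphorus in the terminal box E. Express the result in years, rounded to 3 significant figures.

30.2 yr

Box A: F(A→B) = (2506 + 291.9) − 944.6 = 1853.3 kg P/yr.
Box B: F(B→C) = (1853.3 + 720.7) − 596.4 = 1977.6 kg P/yr.
Box C: F(C→D) = (1977.6 + 914.7) − 1192 = 1700.3 kg P/yr.
Box D: F(D→E) = (1700.3 + 1145) − 553.0 = 2292.3 kg P/yr.
Box E throughput = its input = 2292.3 kg P/yr; τ = 69330 / 2292.3 = 30.24 yr.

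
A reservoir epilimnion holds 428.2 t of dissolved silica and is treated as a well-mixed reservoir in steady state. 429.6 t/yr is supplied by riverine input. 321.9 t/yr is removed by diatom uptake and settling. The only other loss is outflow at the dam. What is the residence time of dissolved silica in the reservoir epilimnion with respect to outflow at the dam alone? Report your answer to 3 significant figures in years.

3.98 yr

At steady state ΣF_in = ΣF_out.
ΣF_in = 429.60 t/yr.
Outflow at the dam flux = ΣF_in − (321.9) = 429.60 − 321.9 = 107.7 t/yr.
τ = M / F = 428.2 / 107.7 = 3.976 yr.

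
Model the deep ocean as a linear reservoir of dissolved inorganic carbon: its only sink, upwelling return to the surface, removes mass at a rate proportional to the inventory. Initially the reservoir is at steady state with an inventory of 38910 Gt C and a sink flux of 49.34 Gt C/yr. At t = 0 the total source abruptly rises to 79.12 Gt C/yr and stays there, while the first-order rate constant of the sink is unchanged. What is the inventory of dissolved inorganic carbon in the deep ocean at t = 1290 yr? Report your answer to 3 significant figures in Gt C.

57800 Gt C

Residence time τ = M₀/F₀ = 788.6 yr. The eventual steady state is M_∞ = M₀·(F₁/F₀) = 38910 × 79.12/49.34 = 62395 Gt C.
The anomaly ΔM(t) = M(t) − M_∞ decays as ΔM₀·e^(−t/τ) with ΔM₀ = 38910 − 62395 = −23480 Gt C.
At t = 1290 yr, e^(−t/τ) = e^(−1.636) = 0.1948, so ΔM = −4575 Gt C and M = 62395 − 4575 = 57820 Gt C.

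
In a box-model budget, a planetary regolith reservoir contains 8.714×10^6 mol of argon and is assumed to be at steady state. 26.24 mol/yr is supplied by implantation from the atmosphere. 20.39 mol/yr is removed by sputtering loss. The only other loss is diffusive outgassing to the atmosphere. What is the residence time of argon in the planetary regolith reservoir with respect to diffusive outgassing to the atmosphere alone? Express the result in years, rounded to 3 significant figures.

At steady state ΣF_in = ΣF_out.
ΣF_in = 26.240 mol/yr.
Diffusive outgassing to the atmosphere flux = ΣF_in − (20.39) = 26.240 − 20.39 = 5.850 mol/yr.
τ = M / F = 8.714×10^6 / 5.850 = 1.490×10^6 yr.

1.49×10^6 yr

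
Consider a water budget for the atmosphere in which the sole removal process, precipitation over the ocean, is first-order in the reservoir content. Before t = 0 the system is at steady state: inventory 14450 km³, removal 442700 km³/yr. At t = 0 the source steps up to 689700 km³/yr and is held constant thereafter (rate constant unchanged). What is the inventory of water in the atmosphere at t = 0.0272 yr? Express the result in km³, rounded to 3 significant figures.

τ = M₀/F₀ = 14450/442700 = 0.03264 yr; rate constant k = 1/τ.
New steady state M_∞ = F₁/k = F₁·τ = 689700 × 0.03264 = 22512 km³.
M(t) = M_∞ + (M₀ − M_∞)·e^(−t/τ); t/τ = 0.0272/0.03264 = 0.8333, so e^(−t/τ) = 0.4346.
M(t) = 22512 − 8062 × 0.4346 = 19008 km³.

19000 km³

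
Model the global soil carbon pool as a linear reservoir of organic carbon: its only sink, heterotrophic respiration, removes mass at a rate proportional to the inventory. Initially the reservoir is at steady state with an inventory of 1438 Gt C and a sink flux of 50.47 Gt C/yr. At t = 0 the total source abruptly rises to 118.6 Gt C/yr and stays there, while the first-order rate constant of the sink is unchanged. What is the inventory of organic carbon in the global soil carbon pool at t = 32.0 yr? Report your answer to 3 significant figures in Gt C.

The sink rate constant is k = F₀/M₀ = 50.47/1438 = 0.03510 yr⁻¹.
Solving dM/dt = F₁ − kM with M(0) = M₀ gives M(t) = F₁/k + (M₀ − F₁/k)·e^(−kt).
F₁/k = 118.6/0.03510 = 3379.2 Gt C; kt = 0.03510 × 32.0 = 1.123, e^(−kt) = 0.3253.
M(32.0) = 3379.2 + (1438 − 3379.2) × 0.3253 = 3379.2 − 631.4 = 2747.8 Gt C.

2750 Gt C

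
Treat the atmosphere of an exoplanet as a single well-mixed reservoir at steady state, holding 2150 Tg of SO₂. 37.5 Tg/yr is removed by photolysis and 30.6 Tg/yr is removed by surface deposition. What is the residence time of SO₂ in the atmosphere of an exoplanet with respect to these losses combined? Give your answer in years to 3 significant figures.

31.6 yr

Total removal = 37.50 + 30.60 = 68.100 Tg/yr.
τ = M / ΣF_out = 2150 / 68.100 = 31.57 yr.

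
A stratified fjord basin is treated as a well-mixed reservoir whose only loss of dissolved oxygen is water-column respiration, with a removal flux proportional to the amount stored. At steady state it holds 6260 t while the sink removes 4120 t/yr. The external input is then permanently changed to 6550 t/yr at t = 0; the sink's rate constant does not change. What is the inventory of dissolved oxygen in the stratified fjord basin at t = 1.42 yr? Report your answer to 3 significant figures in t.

8500 t

The sink rate constant is k = F₀/M₀ = 4120/6260 = 0.6581 yr⁻¹.
Solving dM/dt = F₁ − kM with M(0) = M₀ gives M(t) = F₁/k + (M₀ − F₁/k)·e^(−kt).
F₁/k = 6550/0.6581 = 9952.2 t; kt = 0.6581 × 1.42 = 0.9346, e^(−kt) = 0.3928.
M(1.42) = 9952.2 + (6260 − 9952.2) × 0.3928 = 9952.2 − 1450 = 8502.1 t.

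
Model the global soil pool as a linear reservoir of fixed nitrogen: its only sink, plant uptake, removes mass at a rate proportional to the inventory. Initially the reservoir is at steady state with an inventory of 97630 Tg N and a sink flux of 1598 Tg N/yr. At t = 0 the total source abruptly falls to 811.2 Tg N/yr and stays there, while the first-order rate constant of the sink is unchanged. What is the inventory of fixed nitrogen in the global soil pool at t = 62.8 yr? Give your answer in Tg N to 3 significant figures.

66800 Tg N

The sink rate constant is k = F₀/M₀ = 1598/97630 = 0.01637 yr⁻¹.
Solving dM/dt = F₁ − kM with M(0) = M₀ gives M(t) = F₁/k + (M₀ − F₁/k)·e^(−kt).
F₁/k = 811.2/0.01637 = 49560 Tg N; kt = 0.01637 × 62.8 = 1.028, e^(−kt) = 0.3578.
M(62.8) = 49560 + (97630 − 49560) × 0.3578 = 49560 + 17200 = 66758 Tg N.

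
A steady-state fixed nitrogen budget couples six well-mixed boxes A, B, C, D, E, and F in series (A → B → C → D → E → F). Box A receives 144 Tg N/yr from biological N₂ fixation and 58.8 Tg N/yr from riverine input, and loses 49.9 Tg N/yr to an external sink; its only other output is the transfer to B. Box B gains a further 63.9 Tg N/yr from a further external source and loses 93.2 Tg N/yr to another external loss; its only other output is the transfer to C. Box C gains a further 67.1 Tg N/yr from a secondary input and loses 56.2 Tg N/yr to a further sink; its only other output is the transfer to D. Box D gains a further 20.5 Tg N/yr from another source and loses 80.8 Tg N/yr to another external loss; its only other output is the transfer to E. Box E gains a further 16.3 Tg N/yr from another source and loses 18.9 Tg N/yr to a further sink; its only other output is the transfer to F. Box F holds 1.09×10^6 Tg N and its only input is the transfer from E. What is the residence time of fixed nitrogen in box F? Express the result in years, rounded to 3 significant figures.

Box A: F(A→B) = (144 + 58.8) − 49.9 = 152.90 Tg N/yr.
Box B: F(B→C) = (152.90 + 63.9) − 93.2 = 123.60 Tg N/yr.
Box C: F(C→D) = (123.60 + 67.1) − 56.2 = 134.50 Tg N/yr.
Box D: F(D→E) = (134.50 + 20.5) − 80.8 = 74.200 Tg N/yr.
Box E: F(E→F) = (74.200 + 16.3) − 18.9 = 71.600 Tg N/yr.
Box F throughput = its input = 71.600 Tg N/yr; τ = 1.09×10^6 / 71.600 = 15220 yr.

15200 yr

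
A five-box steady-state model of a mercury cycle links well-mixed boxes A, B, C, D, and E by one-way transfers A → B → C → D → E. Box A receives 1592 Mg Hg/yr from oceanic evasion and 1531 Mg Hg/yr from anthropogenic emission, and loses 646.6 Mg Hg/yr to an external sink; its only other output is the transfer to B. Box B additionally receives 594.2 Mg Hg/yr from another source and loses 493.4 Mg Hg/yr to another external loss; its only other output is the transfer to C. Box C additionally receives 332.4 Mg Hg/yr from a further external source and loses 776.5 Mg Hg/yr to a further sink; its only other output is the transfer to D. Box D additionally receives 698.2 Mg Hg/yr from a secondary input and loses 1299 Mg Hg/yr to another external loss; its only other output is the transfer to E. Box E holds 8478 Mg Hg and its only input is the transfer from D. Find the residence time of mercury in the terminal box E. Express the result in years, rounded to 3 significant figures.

5.53 yr

Box A: F(A→B) = (1592 + 1531) − 646.6 = 2476.4 Mg Hg/yr.
Box B: F(B→C) = (2476.4 + 594.2) − 493.4 = 2577.2 Mg Hg/yr.
Box C: F(C→D) = (2577.2 + 332.4) − 776.5 = 2133.1 Mg Hg/yr.
Box D: F(D→E) = (2133.1 + 698.2) − 1299 = 1532.3 Mg Hg/yr.
Box E throughput = its input = 1532.3 Mg Hg/yr; τ = 8478 / 1532.3 = 5.533 yr.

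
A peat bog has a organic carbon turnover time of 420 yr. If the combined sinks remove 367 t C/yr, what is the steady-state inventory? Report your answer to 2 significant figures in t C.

150000 t C

τ = M/F ⇒ M = τ × F = 420 × 367 = 154100 t C.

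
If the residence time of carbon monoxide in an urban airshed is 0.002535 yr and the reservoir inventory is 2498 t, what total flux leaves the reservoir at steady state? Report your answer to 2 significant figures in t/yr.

990000 t/yr

F = M / τ = 2498 / 0.002535 = 985400 t/yr.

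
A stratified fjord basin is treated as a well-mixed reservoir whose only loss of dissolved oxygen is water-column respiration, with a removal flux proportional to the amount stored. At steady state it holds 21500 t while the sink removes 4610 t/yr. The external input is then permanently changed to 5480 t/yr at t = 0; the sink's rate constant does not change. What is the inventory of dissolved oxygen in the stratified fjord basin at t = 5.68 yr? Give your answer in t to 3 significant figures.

τ = M₀/F₀ = 21500/4610 = 4.664 yr; rate constant k = 1/τ.
New steady state M_∞ = F₁/k = F₁·τ = 5480 × 4.664 = 25557 t.
M(t) = M_∞ + (M₀ − M_∞)·e^(−t/τ); t/τ = 5.68/4.664 = 1.218, so e^(−t/τ) = 0.2959.
M(t) = 25557 − 4057 × 0.2959 = 24357 t.

24400 t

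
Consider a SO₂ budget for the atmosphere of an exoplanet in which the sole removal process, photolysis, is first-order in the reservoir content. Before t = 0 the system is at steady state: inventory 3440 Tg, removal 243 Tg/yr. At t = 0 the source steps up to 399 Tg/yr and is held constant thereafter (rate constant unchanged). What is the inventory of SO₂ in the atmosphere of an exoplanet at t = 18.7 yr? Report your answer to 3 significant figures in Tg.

Residence time τ = M₀/F₀ = 14.16 yr. The eventual steady state is M_∞ = M₀·(F₁/F₀) = 3440 × 399/243 = 5648.4 Tg.
The anomaly ΔM(t) = M(t) − M_∞ decays as ΔM₀·e^(−t/τ) with ΔM₀ = 3440 − 5648.4 = −2208 Tg.
At t = 18.7 yr, e^(−t/τ) = e^(−1.321) = 0.2669, so ΔM = −589.4 Tg and M = 5648.4 − 589.4 = 5059.0 Tg.

5060 Tg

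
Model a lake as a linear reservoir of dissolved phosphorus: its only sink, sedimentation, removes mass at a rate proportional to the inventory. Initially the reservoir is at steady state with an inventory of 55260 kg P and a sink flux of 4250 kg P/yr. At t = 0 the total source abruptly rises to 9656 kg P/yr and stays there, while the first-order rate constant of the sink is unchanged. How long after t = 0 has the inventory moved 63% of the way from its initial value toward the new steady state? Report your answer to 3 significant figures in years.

τ = M₀/F₀ = 55260/4250 = 13.00 yr.
The remaining gap fraction is e^(−t/τ); 63% covered ⇒ e^(−t/τ) = 0.370.
t = −τ ln(0.370) = 13.00 × 0.9943 = 12.93 yr.

12.9 yr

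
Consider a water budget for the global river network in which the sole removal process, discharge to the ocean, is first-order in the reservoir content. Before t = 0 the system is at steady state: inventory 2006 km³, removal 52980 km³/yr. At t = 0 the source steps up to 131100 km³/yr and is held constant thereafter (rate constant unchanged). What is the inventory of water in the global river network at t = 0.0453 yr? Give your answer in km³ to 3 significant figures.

4070 km³

Residence time τ = M₀/F₀ = 0.03786 yr. The eventual steady state is M_∞ = M₀·(F₁/F₀) = 2006 × 131100/52980 = 4963.9 km³.
The anomaly ΔM(t) = M(t) − M_∞ decays as ΔM₀·e^(−t/τ) with ΔM₀ = 2006 − 4963.9 = −2958 km³.
At t = 0.0453 yr, e^(−t/τ) = e^(−1.196) = 0.3023, so ΔM = −894.1 km³ and M = 4963.9 − 894.1 = 4069.8 km³.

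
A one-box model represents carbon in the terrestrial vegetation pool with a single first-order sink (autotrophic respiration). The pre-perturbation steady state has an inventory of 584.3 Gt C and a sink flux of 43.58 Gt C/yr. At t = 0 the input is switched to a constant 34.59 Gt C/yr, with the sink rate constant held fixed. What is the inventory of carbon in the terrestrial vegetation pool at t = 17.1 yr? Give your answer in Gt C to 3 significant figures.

Residence time τ = M₀/F₀ = 13.41 yr. The eventual steady state is M_∞ = M₀·(F₁/F₀) = 584.3 × 34.59/43.58 = 463.77 Gt C.
The anomaly ΔM(t) = M(t) − M_∞ decays as ΔM₀·e^(−t/τ) with ΔM₀ = 584.3 − 463.77 = 120.5 Gt C.
At t = 17.1 yr, e^(−t/τ) = e^(−1.275) = 0.2793, so ΔM = 33.67 Gt C and M = 463.77 + 33.67 = 497.43 Gt C.

497 Gt C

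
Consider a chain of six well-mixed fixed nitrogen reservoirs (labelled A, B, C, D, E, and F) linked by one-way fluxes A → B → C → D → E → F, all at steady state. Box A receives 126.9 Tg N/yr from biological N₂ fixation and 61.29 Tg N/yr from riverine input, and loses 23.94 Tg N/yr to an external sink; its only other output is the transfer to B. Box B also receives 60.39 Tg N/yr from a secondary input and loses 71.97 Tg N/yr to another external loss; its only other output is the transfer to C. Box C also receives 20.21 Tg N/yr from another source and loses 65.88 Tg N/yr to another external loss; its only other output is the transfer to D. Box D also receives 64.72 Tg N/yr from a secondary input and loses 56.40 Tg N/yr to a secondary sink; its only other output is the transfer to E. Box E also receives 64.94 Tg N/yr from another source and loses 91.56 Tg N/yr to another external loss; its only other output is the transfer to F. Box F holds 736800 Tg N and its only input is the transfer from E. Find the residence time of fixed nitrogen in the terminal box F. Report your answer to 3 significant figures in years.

8310 yr

Box A: F(A→B) = (126.9 + 61.29) − 23.94 = 164.25 Tg N/yr.
Box B: F(B→C) = (164.25 + 60.39) − 71.97 = 152.67 Tg N/yr.
Box C: F(C→D) = (152.67 + 20.21) − 65.88 = 107.00 Tg N/yr.
Box D: F(D→E) = (107.00 + 64.72) − 56.40 = 115.32 Tg N/yr.
Box E: F(E→F) = (115.32 + 64.94) − 91.56 = 88.700 Tg N/yr.
Box F throughput = its input = 88.700 Tg N/yr; τ = 736800 / 88.700 = 8307 yr.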